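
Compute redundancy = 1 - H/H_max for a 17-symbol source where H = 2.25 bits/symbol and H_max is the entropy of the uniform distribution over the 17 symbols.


H_max = log2(K) = log2(17) = 4.0875 bits/symbol. Redundancy = 1 - H/H_max = 1 - 2.25/4.0875 = 1 - 0.5505 = 0.4495

0.4495


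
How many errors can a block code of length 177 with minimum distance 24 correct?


Correction capability = floor((d-1)/2) = floor((24-1)/2) = 11

11 errors


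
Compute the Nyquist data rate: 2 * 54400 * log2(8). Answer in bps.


Rate = 2 * B * log2(M) = 2 * 54400 * 3.0 = 326400.0

326400.0 bps


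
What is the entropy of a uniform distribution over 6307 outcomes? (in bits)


H = log2(n) = log2(6307) = 12.6227

12.6227 bits


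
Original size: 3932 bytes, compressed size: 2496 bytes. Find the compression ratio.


Ratio = original / compressed = 3932 / 2496 = 1.5753

1.5753


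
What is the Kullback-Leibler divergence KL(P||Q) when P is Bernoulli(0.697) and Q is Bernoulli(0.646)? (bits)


KL = p*log2(p/q) + (1-p)*log2((1-p)/(1-q)) = 0.697*log2(0.697/0.646) + 0.303*log2(0.303/0.354) = 0.0084

0.0084 bits


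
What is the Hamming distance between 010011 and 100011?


Count differing positions: ^ ^ . . . . = 2 differences

2


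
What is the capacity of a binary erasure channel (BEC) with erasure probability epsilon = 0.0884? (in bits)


C = 1 - epsilon = 1 - 0.0884 = 0.9116

0.9116 bits


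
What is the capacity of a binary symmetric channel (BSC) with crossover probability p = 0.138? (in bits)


H(p) = -p*log2(p) - (1-p)*log2(1-p) = -0.138*log2(0.138) - 0.862*log2(0.862) = 0.394302 + 0.184675 = 0.579. C = 1 - H(p) = 1 - 0.579 = 0.421

0.421 bits


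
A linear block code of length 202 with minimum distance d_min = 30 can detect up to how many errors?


Detection capability = d_min - 1 = 30 - 1 = 29

29 errors


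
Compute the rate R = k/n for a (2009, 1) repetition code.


Rate = k/n = 1/2009

1/2009


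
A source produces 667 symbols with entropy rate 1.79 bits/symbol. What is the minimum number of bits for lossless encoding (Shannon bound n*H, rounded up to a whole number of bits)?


Minimum bits >= n * H = 667 * 1.79 = 1193.93, rounded up to a whole number of bits = 1194

1194 bits


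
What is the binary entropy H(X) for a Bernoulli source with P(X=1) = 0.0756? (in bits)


H = -p*log2(p) - (1-p)*log2(1-p). -0.0756*log2(0.0756) = 0.281646; -0.9244*log2(0.9244) = 0.104837. H = 0.281646 + 0.104837 = 0.3865

0.3865 bits


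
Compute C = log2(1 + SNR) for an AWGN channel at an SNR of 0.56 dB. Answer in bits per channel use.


SNR_linear = 10^(0.56/10) = 1.1376; C = log2(1 + SNR_linear) = log2(1 + 1.1376) = 1.096

1.096 bits/channel use


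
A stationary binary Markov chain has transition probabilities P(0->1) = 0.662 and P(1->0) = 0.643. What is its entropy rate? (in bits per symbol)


Stationary distribution: pi_0 = p10/(p01+p10) = 0.4927, pi_1 = 0.5073. Entropy rate H' = pi_0*H(p01) + pi_1*H(p10) = 0.4927*0.9229 + 0.5073*0.9402 = 0.9317

0.9317 bits/symbol


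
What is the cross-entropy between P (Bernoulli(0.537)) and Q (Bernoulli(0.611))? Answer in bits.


H(P,Q) = -p*log2(q) - (1-p)*log2(1-q). -0.537*log2(0.611) = 0.381676; -0.463*log2(0.389) = 0.630679. H(P,Q) = 0.381676 + 0.630679 = 1.0124

1.0124 bits


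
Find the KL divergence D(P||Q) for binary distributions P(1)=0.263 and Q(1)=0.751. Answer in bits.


KL = p*log2(p/q) + (1-p)*log2((1-p)/(1-q)) = 0.263*log2(0.263/0.751) + 0.737*log2(0.737/0.249) = 0.7557

0.7557 bits


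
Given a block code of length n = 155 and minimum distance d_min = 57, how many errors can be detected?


Detection capability = d_min - 1 = 57 - 1 = 56

56 errors


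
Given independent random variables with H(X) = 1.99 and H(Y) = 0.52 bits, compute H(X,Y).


For independent variables, H(X,Y) = H(X) + H(Y) = 1.99 + 0.52 = 2.51

2.51 bits


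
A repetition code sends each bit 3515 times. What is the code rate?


Rate = k/n = 1/3515

1/3515


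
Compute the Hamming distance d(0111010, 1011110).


Count differing positions: ^ ^ . . ^ . . = 3 differences

3


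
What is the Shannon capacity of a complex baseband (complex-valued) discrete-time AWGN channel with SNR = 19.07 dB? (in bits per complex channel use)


SNR_linear = 10^(19.07/10) = 80.7235; C = log2(1 + SNR_linear) = log2(1 + 80.7235) = 6.3527

6.3527 bits/channel use


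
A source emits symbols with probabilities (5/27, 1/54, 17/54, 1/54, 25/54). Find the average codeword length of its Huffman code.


Huffman construction (repeatedly merge the two least-probable nodes; each merge adds 1 bit to every symbol beneath it): 1/54 + 1/54 = 1/27; 1/27 + 5/27 = 2/9; 2/9 + 17/54 = 29/54; 25/54 + 29/54 = 1. Resulting codeword lengths (in the order the probabilities were given): (3, 4, 2, 4, 1). L_avg = sum(p_i * l_i) = 5/27*3 + 1/54*4 + 17/54*2 + 1/54*4 + 25/54*1 = 97/54 = 1.7963

1.7963 bits


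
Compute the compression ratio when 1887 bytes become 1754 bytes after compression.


Ratio = original / compressed = 1887 / 1754 = 1.0758

1.0758


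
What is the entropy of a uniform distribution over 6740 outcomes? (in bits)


H = log2(n) = log2(6740) = 12.7185

12.7185 bits


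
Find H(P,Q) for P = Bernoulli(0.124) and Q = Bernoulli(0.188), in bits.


H(P,Q) = -p*log2(q) - (1-p)*log2(1-q). -0.124*log2(0.188) = 0.298988; -0.876*log2(0.812) = 0.263193. H(P,Q) = 0.298988 + 0.263193 = 0.5622

0.5622 bits


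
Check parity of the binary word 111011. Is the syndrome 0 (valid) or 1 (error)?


Syndrome = XOR of all bits = 1 XOR 1 XOR 1 XOR 0 XOR 1 XOR 1 = 1

1


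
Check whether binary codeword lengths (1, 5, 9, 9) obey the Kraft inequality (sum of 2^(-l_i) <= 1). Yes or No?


Kraft sum = sum(2^(-l_i)) = 0.5352, need <= 1. Result: satisfied (a binary prefix-free code with these lengths exists)

Yes


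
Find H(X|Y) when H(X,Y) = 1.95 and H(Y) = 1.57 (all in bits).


H(X|Y) = H(X,Y) - H(Y) = 1.95 - 1.57 = 0.38

0.38 bits


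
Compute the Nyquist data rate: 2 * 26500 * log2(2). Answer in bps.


Rate = 2 * B * log2(M) = 2 * 26500 * 1.0 = 53000.0

53000.0 bps


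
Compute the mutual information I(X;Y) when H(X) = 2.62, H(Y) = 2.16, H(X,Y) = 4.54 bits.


I(X;Y) = H(X) + H(Y) - H(X,Y) = 2.62 + 2.16 - 4.54 = 0.24

0.24 bits


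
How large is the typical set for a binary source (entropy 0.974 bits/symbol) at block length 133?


log2|A_typical| = nH = 133 * 0.974 = 129.542, so |A_typical| ~ 2^129.542 = 9.909e+38

9.909e+38


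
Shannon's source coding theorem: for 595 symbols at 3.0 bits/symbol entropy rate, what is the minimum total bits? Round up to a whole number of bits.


Minimum bits >= n * H = 595 * 3.0 = 1785.0, rounded up to a whole number of bits = 1785

1785 bits


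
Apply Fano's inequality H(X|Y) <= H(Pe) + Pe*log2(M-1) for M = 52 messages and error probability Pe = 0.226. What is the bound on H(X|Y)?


H(Pe) = -Pe*log2(Pe) - (1-Pe)*log2(1-Pe) = -0.226*log2(0.226) - 0.774*log2(0.774) = 0.484907 + 0.286066 = 0.771. Pe*log2(M-1) = 0.226*log2(51) = 1.281968. Bound = H(Pe) + Pe*log2(M-1) = 0.484907 + 0.286066 + 1.281968 = 2.0529

2.0529 bits


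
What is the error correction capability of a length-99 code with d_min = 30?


Correction capability = floor((d-1)/2) = floor((30-1)/2) = 14

14 errors


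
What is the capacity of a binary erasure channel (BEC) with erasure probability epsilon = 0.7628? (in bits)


C = 1 - epsilon = 1 - 0.7628 = 0.2372

0.2372 bits


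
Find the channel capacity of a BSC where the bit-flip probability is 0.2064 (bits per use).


H(p) = -p*log2(p) - (1-p)*log2(1-p) = -0.2064*log2(0.2064) - 0.7936*log2(0.7936) = 0.469867 + 0.264678 = 0.7345. C = 1 - H(p) = 1 - 0.7345 = 0.2655

0.2655 bits


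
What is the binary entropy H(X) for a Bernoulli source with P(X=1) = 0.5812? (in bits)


H = -p*log2(p) - (1-p)*log2(1-p). -0.5812*log2(0.5812) = 0.455018; -0.4188*log2(0.4188) = 0.525873. H = 0.455018 + 0.525873 = 0.9809

0.9809 bits


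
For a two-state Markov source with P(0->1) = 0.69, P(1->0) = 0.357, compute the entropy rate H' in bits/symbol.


Stationary distribution: pi_0 = p10/(p01+p10) = 0.341, pi_1 = 0.659. Entropy rate H' = pi_0*H(p01) + pi_1*H(p10) = 0.341*0.8932 + 0.659*0.9402 = 0.9241

0.9241 bits/symbol


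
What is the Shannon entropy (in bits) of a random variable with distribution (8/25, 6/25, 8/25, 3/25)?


H = -sum(p_i * log2(p_i)). Terms: -(8/25)*log2(8/25) = 0.526034; -(6/25)*log2(6/25) = 0.494134; -(8/25)*log2(8/25) = 0.526034; -(3/25)*log2(3/25) = 0.367067. H = 0.526034 + 0.494134 + 0.526034 + 0.367067 = 1.9133

1.9133 bits


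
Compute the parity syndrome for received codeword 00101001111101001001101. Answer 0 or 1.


Syndrome = XOR of all bits = 0 XOR 0 XOR 1 XOR 0 XOR 1 XOR 0 XOR 0 XOR 1 XOR 1 XOR 1 XOR 1 XOR 1 XOR 0 XOR 1 XOR 0 XOR 0 XOR 1 XOR 0 XOR 0 XOR 1 XOR 1 XOR 0 XOR 1 = 0

0


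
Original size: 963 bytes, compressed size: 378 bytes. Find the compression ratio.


Ratio = original / compressed = 963 / 378 = 2.5476

2.5476


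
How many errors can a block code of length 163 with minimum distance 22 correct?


Correction capability = floor((d-1)/2) = floor((22-1)/2) = 10

10 errors


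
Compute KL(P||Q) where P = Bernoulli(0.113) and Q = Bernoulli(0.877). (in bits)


KL = p*log2(p/q) + (1-p)*log2((1-p)/(1-q)) = 0.113*log2(0.113/0.877) + 0.887*log2(0.887/0.123) = 2.1941

2.1941 bits


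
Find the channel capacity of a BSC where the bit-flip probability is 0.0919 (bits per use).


H(p) = -p*log2(p) - (1-p)*log2(1-p) = -0.0919*log2(0.0919) - 0.9081*log2(0.9081) = 0.316484 + 0.126296 = 0.4428. C = 1 - H(p) = 1 - 0.4428 = 0.5572

0.5572 bits


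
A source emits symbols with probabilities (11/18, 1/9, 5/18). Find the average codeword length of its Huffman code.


Huffman construction (repeatedly merge the two least-probable nodes; each merge adds 1 bit to every symbol beneath it): 1/9 + 5/18 = 7/18; 7/18 + 11/18 = 1. Resulting codeword lengths (in the order the probabilities were given): (1, 2, 2). L_avg = sum(p_i * l_i) = 11/18*1 + 1/9*2 + 5/18*2 = 25/18 = 1.3889

1.3889 bits


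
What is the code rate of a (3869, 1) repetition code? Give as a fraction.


Rate = k/n = 1/3869

1/3869


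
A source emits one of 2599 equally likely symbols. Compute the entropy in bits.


H = log2(n) = log2(2599) = 11.3437

11.3437 bits


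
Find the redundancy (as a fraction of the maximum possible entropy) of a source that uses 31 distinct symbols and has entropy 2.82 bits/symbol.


H_max = log2(K) = log2(31) = 4.9542 bits/symbol. Redundancy = 1 - H/H_max = 1 - 2.82/4.9542 = 1 - 0.5692 = 0.4308

0.4308


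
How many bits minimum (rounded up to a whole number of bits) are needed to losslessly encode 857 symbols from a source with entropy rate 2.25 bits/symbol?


Minimum bits >= n * H = 857 * 2.25 = 1928.25, rounded up to a whole number of bits = 1929

1929 bits


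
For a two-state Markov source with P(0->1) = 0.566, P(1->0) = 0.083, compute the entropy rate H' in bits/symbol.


Stationary distribution: pi_0 = p10/(p01+p10) = 0.1279, pi_1 = 0.8721. Entropy rate H' = pi_0*H(p01) + pi_1*H(p10) = 0.1279*0.9874 + 0.8721*0.4127 = 0.4862

0.4862 bits/symbol


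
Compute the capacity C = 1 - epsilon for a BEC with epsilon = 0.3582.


C = 1 - epsilon = 1 - 0.3582 = 0.6418

0.6418 bits


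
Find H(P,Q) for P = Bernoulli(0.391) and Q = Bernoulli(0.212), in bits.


H(P,Q) = -p*log2(q) - (1-p)*log2(1-q). -0.391*log2(0.212) = 0.875005; -0.609*log2(0.788) = 0.209333. H(P,Q) = 0.875005 + 0.209333 = 1.0843

1.0843 bits


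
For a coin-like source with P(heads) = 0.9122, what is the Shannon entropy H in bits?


H = -p*log2(p) - (1-p)*log2(1-p). -0.9122*log2(0.9122) = 0.120938; -0.0878*log2(0.0878) = 0.308146. H = 0.120938 + 0.308146 = 0.4291

0.4291 bits


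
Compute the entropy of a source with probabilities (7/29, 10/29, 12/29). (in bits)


H = -sum(p_i * log2(p_i)). Terms: -(7/29)*log2(7/29) = 0.494979; -(10/29)*log2(10/29) = 0.529673; -(12/29)*log2(12/29) = 0.526766. H = 0.494979 + 0.529673 + 0.526766 = 1.5514

1.5514 bits


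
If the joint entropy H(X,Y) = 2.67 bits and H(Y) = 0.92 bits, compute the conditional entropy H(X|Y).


H(X|Y) = H(X,Y) - H(Y) = 2.67 - 0.92 = 1.75

1.75 bits


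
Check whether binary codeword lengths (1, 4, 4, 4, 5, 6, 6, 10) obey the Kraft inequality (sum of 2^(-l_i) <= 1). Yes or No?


Kraft sum = sum(2^(-l_i)) = 0.751, need <= 1. Result: satisfied (a binary prefix-free code with these lengths exists)

Yes


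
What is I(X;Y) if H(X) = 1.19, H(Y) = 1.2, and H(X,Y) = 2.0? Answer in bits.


I(X;Y) = H(X) + H(Y) - H(X,Y) = 1.19 + 1.2 - 2.0 = 0.39

0.39 bits


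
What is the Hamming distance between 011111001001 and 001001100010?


Count differing positions: . ^ . ^ ^ . ^ . ^ . ^ ^ = 7 differences

7


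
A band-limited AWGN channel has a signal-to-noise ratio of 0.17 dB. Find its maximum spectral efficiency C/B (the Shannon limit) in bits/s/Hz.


SNR_linear = 10^(0.17/10) = 1.0399; C/B = log2(1 + SNR_linear) = log2(1 + 1.0399) = 1.0285

1.0285 bits/s/Hz


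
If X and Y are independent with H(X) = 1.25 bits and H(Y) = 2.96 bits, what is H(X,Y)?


For independent variables, H(X,Y) = H(X) + H(Y) = 1.25 + 2.96 = 4.21

4.21 bits


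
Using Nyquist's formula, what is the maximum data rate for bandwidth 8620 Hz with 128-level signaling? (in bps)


Rate = 2 * B * log2(M) = 2 * 8620 * 7.0 = 120680.0

120680.0 bps


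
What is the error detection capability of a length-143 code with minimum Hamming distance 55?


Detection capability = d_min - 1 = 55 - 1 = 54

54 errors


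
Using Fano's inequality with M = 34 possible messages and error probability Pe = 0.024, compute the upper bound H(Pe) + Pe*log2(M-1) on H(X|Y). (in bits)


H(Pe) = -Pe*log2(Pe) - (1-Pe)*log2(1-Pe) = -0.024*log2(0.024) - 0.976*log2(0.976) = 0.129140 + 0.034206 = 0.1633. Pe*log2(M-1) = 0.024*log2(33) = 0.121065. Bound = H(Pe) + Pe*log2(M-1) = 0.129140 + 0.034206 + 0.121065 = 0.2844

0.2844 bits


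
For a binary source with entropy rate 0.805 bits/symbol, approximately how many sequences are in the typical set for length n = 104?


log2|A_typical| = nH = 104 * 0.805 = 83.72, so |A_typical| ~ 2^83.72 = 1.593e+25

1.593e+25


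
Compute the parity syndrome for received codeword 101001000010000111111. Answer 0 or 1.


Syndrome = XOR of all bits = 1 XOR 0 XOR 1 XOR 0 XOR 0 XOR 1 XOR 0 XOR 0 XOR 0 XOR 0 XOR 1 XOR 0 XOR 0 XOR 0 XOR 0 XOR 1 XOR 1 XOR 1 XOR 1 XOR 1 XOR 1 = 0

0


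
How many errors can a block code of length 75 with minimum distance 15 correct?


Correction capability = floor((d-1)/2) = floor((15-1)/2) = 7

7 errors


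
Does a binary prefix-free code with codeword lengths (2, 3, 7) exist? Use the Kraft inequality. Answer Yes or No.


Kraft sum = sum(2^(-l_i)) = 0.3828, need <= 1. Result: satisfied (a binary prefix-free code with these lengths exists)

Yes


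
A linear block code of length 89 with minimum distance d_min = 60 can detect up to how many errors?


Detection capability = d_min - 1 = 60 - 1 = 59

59 errors


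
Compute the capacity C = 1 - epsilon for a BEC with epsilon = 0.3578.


C = 1 - epsilon = 1 - 0.3578 = 0.6422

0.6422 bits


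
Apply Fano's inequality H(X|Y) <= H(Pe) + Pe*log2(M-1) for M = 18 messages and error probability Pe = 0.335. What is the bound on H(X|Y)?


H(Pe) = -Pe*log2(Pe) - (1-Pe)*log2(1-Pe) = -0.335*log2(0.335) - 0.665*log2(0.665) = 0.528552 + 0.391402 = 0.92. Pe*log2(M-1) = 0.335*log2(17) = 1.369300. Bound = H(Pe) + Pe*log2(M-1) = 0.528552 + 0.391402 + 1.369300 = 2.2893

2.2893 bits


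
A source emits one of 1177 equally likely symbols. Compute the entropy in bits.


H = log2(n) = log2(1177) = 10.2009

10.2009 bits


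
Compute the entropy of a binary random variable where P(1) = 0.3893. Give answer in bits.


H = -p*log2(p) - (1-p)*log2(1-p). -0.3893*log2(0.3893) = 0.529855; -0.6107*log2(0.6107) = 0.434491. H = 0.529855 + 0.434491 = 0.9643

0.9643 bits


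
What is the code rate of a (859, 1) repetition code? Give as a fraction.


Rate = k/n = 1/859

1/859


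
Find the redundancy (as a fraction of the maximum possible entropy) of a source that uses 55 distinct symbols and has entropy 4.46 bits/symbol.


H_max = log2(K) = log2(55) = 5.7814 bits/symbol. Redundancy = 1 - H/H_max = 1 - 4.46/5.7814 = 1 - 0.7714 = 0.2286

0.2286


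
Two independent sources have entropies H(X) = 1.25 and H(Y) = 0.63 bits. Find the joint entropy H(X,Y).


For independent variables, H(X,Y) = H(X) + H(Y) = 1.25 + 0.63 = 1.88

1.88 bits


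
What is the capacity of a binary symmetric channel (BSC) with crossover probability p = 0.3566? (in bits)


H(p) = -p*log2(p) - (1-p)*log2(1-p) = -0.3566*log2(0.3566) - 0.6434*log2(0.6434) = 0.530486 + 0.409339 = 0.9398. C = 1 - H(p) = 1 - 0.9398 = 0.0602

0.0602 bits


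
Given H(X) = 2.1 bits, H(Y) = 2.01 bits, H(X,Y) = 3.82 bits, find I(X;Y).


I(X;Y) = H(X) + H(Y) - H(X,Y) = 2.1 + 2.01 - 3.82 = 0.29

0.29 bits


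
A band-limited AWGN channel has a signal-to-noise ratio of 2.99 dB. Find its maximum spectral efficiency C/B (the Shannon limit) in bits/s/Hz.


SNR_linear = 10^(2.99/10) = 1.9907; C/B = log2(1 + SNR_linear) = log2(1 + 1.9907) = 1.5805

1.5805 bits/s/Hz


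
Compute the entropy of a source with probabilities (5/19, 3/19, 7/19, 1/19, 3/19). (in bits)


H = -sum(p_i * log2(p_i)). Terms: -(5/19)*log2(5/19) = 0.506842; -(3/19)*log2(3/19) = 0.420468; -(7/19)*log2(7/19) = 0.530737; -(1/19)*log2(1/19) = 0.223575; -(3/19)*log2(3/19) = 0.420468. H = 0.506842 + 0.420468 + 0.530737 + 0.223575 + 0.420468 = 2.1021

2.1021 bits


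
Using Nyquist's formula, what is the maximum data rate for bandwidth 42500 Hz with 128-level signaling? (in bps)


Rate = 2 * B * log2(M) = 2 * 42500 * 7.0 = 595000.0

595000.0 bps


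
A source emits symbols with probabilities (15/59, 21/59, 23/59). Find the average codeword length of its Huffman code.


Huffman construction (repeatedly merge the two least-probable nodes; each merge adds 1 bit to every symbol beneath it): 15/59 + 21/59 = 36/59; 23/59 + 36/59 = 1. Resulting codeword lengths (in the order the probabilities were given): (2, 2, 1). L_avg = sum(p_i * l_i) = 15/59*2 + 21/59*2 + 23/59*1 = 95/59 = 1.6102

1.6102 bits


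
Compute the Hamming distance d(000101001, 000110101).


Count differing positions: . . . . ^ ^ ^ . . = 3 differences

3


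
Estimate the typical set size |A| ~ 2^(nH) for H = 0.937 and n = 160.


log2|A_typical| = nH = 160 * 0.937 = 149.92, so |A_typical| ~ 2^149.92 = 1.350e+45

1.350e+45


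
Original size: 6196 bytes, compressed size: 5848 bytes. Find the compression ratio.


Ratio = original / compressed = 6196 / 5848 = 1.0595

1.0595


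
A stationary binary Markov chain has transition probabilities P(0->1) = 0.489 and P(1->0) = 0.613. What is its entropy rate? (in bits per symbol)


Stationary distribution: pi_0 = p10/(p01+p10) = 0.5563, pi_1 = 0.4437. Entropy rate H' = pi_0*H(p01) + pi_1*H(p10) = 0.5563*0.9997 + 0.4437*0.9628 = 0.9833

0.9833 bits/symbol


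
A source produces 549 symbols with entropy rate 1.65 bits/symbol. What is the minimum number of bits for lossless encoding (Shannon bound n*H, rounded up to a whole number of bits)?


Minimum bits >= n * H = 549 * 1.65 = 905.85, rounded up to a whole number of bits = 906

906 bits


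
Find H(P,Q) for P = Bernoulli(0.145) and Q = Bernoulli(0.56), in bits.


H(P,Q) = -p*log2(q) - (1-p)*log2(1-q). -0.145*log2(0.56) = 0.121293; -0.855*log2(0.44) = 1.012683. H(P,Q) = 0.121293 + 1.012683 = 1.134

1.134 bits


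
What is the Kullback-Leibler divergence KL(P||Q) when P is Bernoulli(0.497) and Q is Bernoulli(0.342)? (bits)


KL = p*log2(p/q) + (1-p)*log2((1-p)/(1-q)) = 0.497*log2(0.497/0.342) + 0.503*log2(0.503/0.658) = 0.0731

0.0731 bits


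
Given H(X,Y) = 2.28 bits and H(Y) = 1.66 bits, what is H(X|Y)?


H(X|Y) = H(X,Y) - H(Y) = 2.28 - 1.66 = 0.62

0.62 bits


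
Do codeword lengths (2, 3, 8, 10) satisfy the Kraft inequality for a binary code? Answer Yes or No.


Kraft sum = sum(2^(-l_i)) = 0.3799, need <= 1. Result: satisfied (a binary prefix-free code with these lengths exists)

Yes


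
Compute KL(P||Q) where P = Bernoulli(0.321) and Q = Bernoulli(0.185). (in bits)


KL = p*log2(p/q) + (1-p)*log2((1-p)/(1-q)) = 0.321*log2(0.321/0.185) + 0.679*log2(0.679/0.815) = 0.0764

0.0764 bits


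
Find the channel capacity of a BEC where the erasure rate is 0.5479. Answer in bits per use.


C = 1 - epsilon = 1 - 0.5479 = 0.4521

0.4521 bits


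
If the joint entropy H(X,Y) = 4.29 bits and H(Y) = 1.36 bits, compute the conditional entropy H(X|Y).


H(X|Y) = H(X,Y) - H(Y) = 4.29 - 1.36 = 2.93

2.93 bits


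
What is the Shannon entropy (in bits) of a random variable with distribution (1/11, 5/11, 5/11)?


H = -sum(p_i * log2(p_i)). Terms: -(1/11)*log2(1/11) = 0.314494; -(5/11)*log2(5/11) = 0.517047; -(5/11)*log2(5/11) = 0.517047. H = 0.314494 + 0.517047 + 0.517047 = 1.3486

1.3486 bits


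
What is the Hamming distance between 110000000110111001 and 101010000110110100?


Count differing positions: . ^ ^ . ^ . . . . . . . . . ^ ^ . ^ = 6 differences

6


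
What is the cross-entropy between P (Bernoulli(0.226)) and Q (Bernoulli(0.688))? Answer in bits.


H(P,Q) = -p*log2(q) - (1-p)*log2(1-q). -0.226*log2(0.688) = 0.121931; -0.774*log2(0.312) = 1.300616. H(P,Q) = 0.121931 + 1.300616 = 1.4225

1.4225 bits


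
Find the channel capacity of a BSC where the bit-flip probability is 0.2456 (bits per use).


H(p) = -p*log2(p) - (1-p)*log2(1-p) = -0.2456*log2(0.2456) - 0.7544*log2(0.7544) = 0.497492 + 0.306738 = 0.8042. C = 1 - H(p) = 1 - 0.8042 = 0.1958

0.1958 bits


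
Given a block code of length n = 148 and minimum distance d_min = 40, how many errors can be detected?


Detection capability = d_min - 1 = 40 - 1 = 39

39 errors


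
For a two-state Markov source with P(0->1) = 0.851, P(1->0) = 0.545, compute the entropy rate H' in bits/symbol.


Stationary distribution: pi_0 = p10/(p01+p10) = 0.3904, pi_1 = 0.6096. Entropy rate H' = pi_0*H(p01) + pi_1*H(p10) = 0.3904*0.6073 + 0.6096*0.9941 = 0.8431

0.8431 bits/symbol


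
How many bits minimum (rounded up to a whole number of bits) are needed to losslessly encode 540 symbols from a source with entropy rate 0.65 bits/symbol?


Minimum bits >= n * H = 540 * 0.65 = 351.0, rounded up to a whole number of bits = 351

351 bits


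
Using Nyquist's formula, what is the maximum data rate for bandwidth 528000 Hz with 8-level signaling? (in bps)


Rate = 2 * B * log2(M) = 2 * 528000 * 3.0 = 3168000.0

3168000.0 bps


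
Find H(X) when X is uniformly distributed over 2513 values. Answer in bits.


H = log2(n) = log2(2513) = 11.2952

11.2952 bits


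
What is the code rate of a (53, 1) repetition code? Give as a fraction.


Rate = k/n = 1/53

1/53


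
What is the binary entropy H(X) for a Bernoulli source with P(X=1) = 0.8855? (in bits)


H = -p*log2(p) - (1-p)*log2(1-p). -0.8855*log2(0.8855) = 0.155348; -0.1145*log2(0.1145) = 0.357993. H = 0.155348 + 0.357993 = 0.5133

0.5133 bits


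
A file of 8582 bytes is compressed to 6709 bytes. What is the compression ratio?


Ratio = original / compressed = 8582 / 6709 = 1.2792

1.2792


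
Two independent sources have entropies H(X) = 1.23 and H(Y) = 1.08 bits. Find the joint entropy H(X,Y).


For independent variables, H(X,Y) = H(X) + H(Y) = 1.23 + 1.08 = 2.31

2.31 bits


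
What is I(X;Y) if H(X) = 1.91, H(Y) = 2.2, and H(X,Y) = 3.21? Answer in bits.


I(X;Y) = H(X) + H(Y) - H(X,Y) = 1.91 + 2.2 - 3.21 = 0.9

0.9 bits


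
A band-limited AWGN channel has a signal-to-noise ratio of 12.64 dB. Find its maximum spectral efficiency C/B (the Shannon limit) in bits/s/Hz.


SNR_linear = 10^(12.64/10) = 18.3654; C/B = log2(1 + SNR_linear) = log2(1 + 18.3654) = 4.2754

4.2754 bits/s/Hz


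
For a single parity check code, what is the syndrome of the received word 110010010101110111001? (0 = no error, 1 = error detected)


Syndrome = XOR of all bits = 1 XOR 1 XOR 0 XOR 0 XOR 1 XOR 0 XOR 0 XOR 1 XOR 0 XOR 1 XOR 0 XOR 1 XOR 1 XOR 1 XOR 0 XOR 1 XOR 1 XOR 1 XOR 0 XOR 0 XOR 1 = 0

0


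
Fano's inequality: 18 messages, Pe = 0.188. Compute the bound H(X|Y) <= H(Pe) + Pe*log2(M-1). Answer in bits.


H(Pe) = -Pe*log2(Pe) - (1-Pe)*log2(1-Pe) = -0.188*log2(0.188) - 0.812*log2(0.812) = 0.453305 + 0.243964 = 0.6973. Pe*log2(M-1) = 0.188*log2(17) = 0.768443. Bound = H(Pe) + Pe*log2(M-1) = 0.453305 + 0.243964 + 0.768443 = 1.4657

1.4657 bits


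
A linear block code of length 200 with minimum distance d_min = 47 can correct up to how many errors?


Correction capability = floor((d-1)/2) = floor((47-1)/2) = 23

23 errors


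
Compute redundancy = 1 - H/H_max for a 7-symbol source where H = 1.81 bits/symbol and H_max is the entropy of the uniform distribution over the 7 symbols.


H_max = log2(K) = log2(7) = 2.8074 bits/symbol. Redundancy = 1 - H/H_max = 1 - 1.81/2.8074 = 1 - 0.6447 = 0.3553

0.3553


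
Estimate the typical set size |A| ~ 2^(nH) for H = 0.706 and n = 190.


log2|A_typical| = nH = 190 * 0.706 = 134.14, so |A_typical| ~ 2^134.14 = 2.400e+40

2.400e+40


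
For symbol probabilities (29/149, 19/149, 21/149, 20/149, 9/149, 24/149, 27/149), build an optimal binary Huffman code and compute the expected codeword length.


Huffman construction (repeatedly merge the two least-probable nodes; each merge adds 1 bit to every symbol beneath it): 9/149 + 19/149 = 28/149; 20/149 + 21/149 = 41/149; 24/149 + 27/149 = 51/149; 28/149 + 29/149 = 57/149; 41/149 + 51/149 = 92/149; 57/149 + 92/149 = 1. Resulting codeword lengths (in the order the probabilities were given): (2, 3, 3, 3, 3, 3, 3). L_avg = sum(p_i * l_i) = 29/149*2 + 19/149*3 + 21/149*3 + 20/149*3 + 9/149*3 + 24/149*3 + 27/149*3 = 418/149 = 2.8054

2.8054 bits


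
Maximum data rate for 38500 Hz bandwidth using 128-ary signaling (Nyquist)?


Rate = 2 * B * log2(M) = 2 * 38500 * 7.0 = 539000.0

539000.0 bps


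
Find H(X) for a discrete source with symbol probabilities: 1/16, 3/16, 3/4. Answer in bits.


H = -sum(p_i * log2(p_i)). Terms: -(1/16)*log2(1/16) = 0.250000; -(3/16)*log2(3/16) = 0.452820; -(3/4)*log2(3/4) = 0.311278. H = 0.250000 + 0.452820 + 0.311278 = 1.0141

1.0141 bits


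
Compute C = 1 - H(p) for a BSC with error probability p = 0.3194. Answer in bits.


H(p) = -p*log2(p) - (1-p)*log2(1-p) = -0.3194*log2(0.3194) - 0.6806*log2(0.6806) = 0.525912 + 0.377815 = 0.9037. C = 1 - H(p) = 1 - 0.9037 = 0.0963

0.0963 bits


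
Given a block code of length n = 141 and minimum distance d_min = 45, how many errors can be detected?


Detection capability = d_min - 1 = 45 - 1 = 44

44 errors


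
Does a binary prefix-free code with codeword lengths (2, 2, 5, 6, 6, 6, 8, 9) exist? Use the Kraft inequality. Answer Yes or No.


Kraft sum = sum(2^(-l_i)) = 0.584, need <= 1. Result: satisfied (a binary prefix-free code with these lengths exists)

Yes


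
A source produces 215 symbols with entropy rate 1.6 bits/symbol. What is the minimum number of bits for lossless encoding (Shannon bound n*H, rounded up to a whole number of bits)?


Minimum bits >= n * H = 215 * 1.6 = 344.0, rounded up to a whole number of bits = 344

344 bits


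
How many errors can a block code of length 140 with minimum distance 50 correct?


Correction capability = floor((d-1)/2) = floor((50-1)/2) = 24

24 errors


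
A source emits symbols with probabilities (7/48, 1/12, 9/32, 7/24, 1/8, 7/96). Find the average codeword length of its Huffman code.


Huffman construction (repeatedly merge the two least-probable nodes; each merge adds 1 bit to every symbol beneath it): 7/96 + 1/12 = 5/32; 1/8 + 7/48 = 13/48; 5/32 + 13/48 = 41/96; 9/32 + 7/24 = 55/96; 41/96 + 55/96 = 1. Resulting codeword lengths (in the order the probabilities were given): (3, 3, 2, 2, 3, 3). L_avg = sum(p_i * l_i) = 7/48*3 + 1/12*3 + 9/32*2 + 7/24*2 + 1/8*3 + 7/96*3 = 233/96 = 2.4271

2.4271 bits


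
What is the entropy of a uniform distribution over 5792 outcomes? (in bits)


H = log2(n) = log2(5792) = 12.4998

12.4998 bits


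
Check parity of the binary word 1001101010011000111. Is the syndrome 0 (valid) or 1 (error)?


Syndrome = XOR of all bits = 1 XOR 0 XOR 0 XOR 1 XOR 1 XOR 0 XOR 1 XOR 0 XOR 1 XOR 0 XOR 0 XOR 1 XOR 1 XOR 0 XOR 0 XOR 0 XOR 1 XOR 1 XOR 1 = 0

0


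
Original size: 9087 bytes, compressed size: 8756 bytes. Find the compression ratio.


Ratio = original / compressed = 9087 / 8756 = 1.0378

1.0378


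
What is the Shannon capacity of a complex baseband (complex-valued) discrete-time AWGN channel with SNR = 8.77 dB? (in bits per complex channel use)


SNR_linear = 10^(8.77/10) = 7.5336; C = log2(1 + SNR_linear) = log2(1 + 7.5336) = 3.0931

3.0931 bits/channel use


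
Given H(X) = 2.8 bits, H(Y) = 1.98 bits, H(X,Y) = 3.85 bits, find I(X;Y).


I(X;Y) = H(X) + H(Y) - H(X,Y) = 2.8 + 1.98 - 3.85 = 0.93

0.93 bits


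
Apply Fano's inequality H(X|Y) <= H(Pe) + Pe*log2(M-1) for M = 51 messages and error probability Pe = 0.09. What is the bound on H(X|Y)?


H(Pe) = -Pe*log2(Pe) - (1-Pe)*log2(1-Pe) = -0.09*log2(0.09) - 0.91*log2(0.91) = 0.312654 + 0.123816 = 0.4365. Pe*log2(M-1) = 0.09*log2(50) = 0.507947. Bound = H(Pe) + Pe*log2(M-1) = 0.312654 + 0.123816 + 0.507947 = 0.9444

0.9444 bits


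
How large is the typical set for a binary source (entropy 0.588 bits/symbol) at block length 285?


log2|A_typical| = nH = 285 * 0.588 = 167.58, so |A_typical| ~ 2^167.58 = 2.796e+50

2.796e+50


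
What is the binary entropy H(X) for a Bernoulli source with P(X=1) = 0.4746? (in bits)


H = -p*log2(p) - (1-p)*log2(1-p). -0.4746*log2(0.4746) = 0.510298; -0.5254*log2(0.5254) = 0.487840. H = 0.510298 + 0.487840 = 0.9981

0.9981 bits


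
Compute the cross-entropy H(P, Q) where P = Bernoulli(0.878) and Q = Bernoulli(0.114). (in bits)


H(P,Q) = -p*log2(q) - (1-p)*log2(1-q). -0.878*log2(0.114) = 2.750681; -0.122*log2(0.886) = 0.021304. H(P,Q) = 2.750681 + 0.021304 = 2.772

2.772 bits


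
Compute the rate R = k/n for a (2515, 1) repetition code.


Rate = k/n = 1/2515

1/2515


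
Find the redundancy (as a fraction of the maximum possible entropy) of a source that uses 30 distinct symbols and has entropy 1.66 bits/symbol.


H_max = log2(K) = log2(30) = 4.9069 bits/symbol. Redundancy = 1 - H/H_max = 1 - 1.66/4.9069 = 1 - 0.3383 = 0.6617

0.6617


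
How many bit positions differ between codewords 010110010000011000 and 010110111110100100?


Count differing positions: . . . . . . ^ . ^ ^ ^ . ^ ^ ^ ^ . . = 8 differences

8


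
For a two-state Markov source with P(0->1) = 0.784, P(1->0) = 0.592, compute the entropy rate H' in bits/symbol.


Stationary distribution: pi_0 = p10/(p01+p10) = 0.4302, pi_1 = 0.5698. Entropy rate H' = pi_0*H(p01) + pi_1*H(p10) = 0.4302*0.7528 + 0.5698*0.9754 = 0.8797

0.8797 bits/symbol


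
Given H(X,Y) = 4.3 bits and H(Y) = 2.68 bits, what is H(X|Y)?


H(X|Y) = H(X,Y) - H(Y) = 4.3 - 2.68 = 1.62

1.62 bits


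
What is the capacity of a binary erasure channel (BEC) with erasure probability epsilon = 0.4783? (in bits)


C = 1 - epsilon = 1 - 0.4783 = 0.5217

0.5217 bits


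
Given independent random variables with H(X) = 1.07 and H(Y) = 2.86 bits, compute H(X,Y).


For independent variables, H(X,Y) = H(X) + H(Y) = 1.07 + 2.86 = 3.93

3.93 bits


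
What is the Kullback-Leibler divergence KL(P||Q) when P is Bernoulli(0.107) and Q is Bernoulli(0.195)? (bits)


KL = p*log2(p/q) + (1-p)*log2((1-p)/(1-q)) = 0.107*log2(0.107/0.195) + 0.893*log2(0.893/0.805) = 0.041

0.041 bits


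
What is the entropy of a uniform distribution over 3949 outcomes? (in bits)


H = log2(n) = log2(3949) = 11.9473

11.9473 bits


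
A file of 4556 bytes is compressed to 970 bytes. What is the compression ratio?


Ratio = original / compressed = 4556 / 970 = 4.6969

4.6969


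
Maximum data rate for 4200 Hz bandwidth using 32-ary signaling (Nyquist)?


Rate = 2 * B * log2(M) = 2 * 4200 * 5.0 = 42000.0

42000.0 bps


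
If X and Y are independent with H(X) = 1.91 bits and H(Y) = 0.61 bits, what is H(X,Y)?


For independent variables, H(X,Y) = H(X) + H(Y) = 1.91 + 0.61 = 2.52

2.52 bits


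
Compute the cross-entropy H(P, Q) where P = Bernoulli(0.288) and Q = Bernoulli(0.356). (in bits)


H(P,Q) = -p*log2(q) - (1-p)*log2(1-q). -0.288*log2(0.356) = 0.429135; -0.712*log2(0.644) = 0.452026. H(P,Q) = 0.429135 + 0.452026 = 0.8812

0.8812 bits


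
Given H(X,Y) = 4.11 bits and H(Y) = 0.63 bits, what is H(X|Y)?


H(X|Y) = H(X,Y) - H(Y) = 4.11 - 0.63 = 3.48

3.48 bits


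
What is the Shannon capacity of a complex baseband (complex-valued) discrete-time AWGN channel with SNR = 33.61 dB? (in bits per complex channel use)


SNR_linear = 10^(33.61/10) = 2296.1486; C = log2(1 + SNR_linear) = log2(1 + 2296.1486) = 11.1656

11.1656 bits/channel use


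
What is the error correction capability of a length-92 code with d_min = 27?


Correction capability = floor((d-1)/2) = floor((27-1)/2) = 13

13 errors


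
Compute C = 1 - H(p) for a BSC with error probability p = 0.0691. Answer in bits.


H(p) = -p*log2(p) - (1-p)*log2(1-p) = -0.0691*log2(0.0691) - 0.9309*log2(0.9309) = 0.266392 + 0.096164 = 0.3626. C = 1 - H(p) = 1 - 0.3626 = 0.6374

0.6374 bits


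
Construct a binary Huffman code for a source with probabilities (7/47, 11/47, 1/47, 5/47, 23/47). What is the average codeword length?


Huffman construction (repeatedly merge the two least-probable nodes; each merge adds 1 bit to every symbol beneath it): 1/47 + 5/47 = 6/47; 6/47 + 7/47 = 13/47; 11/47 + 13/47 = 24/47; 23/47 + 24/47 = 1. Resulting codeword lengths (in the order the probabilities were given): (3, 2, 4, 4, 1). L_avg = sum(p_i * l_i) = 7/47*3 + 11/47*2 + 1/47*4 + 5/47*4 + 23/47*1 = 90/47 = 1.9149

1.9149 bits


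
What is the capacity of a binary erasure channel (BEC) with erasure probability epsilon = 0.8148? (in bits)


C = 1 - epsilon = 1 - 0.8148 = 0.1852

0.1852 bits


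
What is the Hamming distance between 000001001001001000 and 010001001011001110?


Count differing positions: . ^ . . . . . . . . ^ . . . . ^ ^ . = 4 differences

4


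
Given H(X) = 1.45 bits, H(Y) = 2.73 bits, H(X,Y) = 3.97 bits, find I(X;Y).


I(X;Y) = H(X) + H(Y) - H(X,Y) = 1.45 + 2.73 - 3.97 = 0.21

0.21 bits


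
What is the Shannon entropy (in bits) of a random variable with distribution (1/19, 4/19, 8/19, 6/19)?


H = -sum(p_i * log2(p_i)). Terms: -(1/19)*log2(1/19) = 0.223575; -(4/19)*log2(4/19) = 0.473248; -(8/19)*log2(8/19) = 0.525443; -(6/19)*log2(6/19) = 0.525147. H = 0.223575 + 0.473248 + 0.525443 + 0.525147 = 1.7474

1.7474 bits


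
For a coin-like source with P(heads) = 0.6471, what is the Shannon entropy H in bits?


H = -p*log2(p) - (1-p)*log2(1-p). -0.6471*log2(0.6471) = 0.406340; -0.3529*log2(0.3529) = 0.530292. H = 0.406340 + 0.530292 = 0.9366

0.9366 bits


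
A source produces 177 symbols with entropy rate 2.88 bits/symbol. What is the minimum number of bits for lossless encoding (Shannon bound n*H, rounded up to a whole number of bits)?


Minimum bits >= n * H = 177 * 2.88 = 509.76, rounded up to a whole number of bits = 510

510 bits


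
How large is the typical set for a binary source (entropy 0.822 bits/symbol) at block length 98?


log2|A_typical| = nH = 98 * 0.822 = 80.556, so |A_typical| ~ 2^80.556 = 1.777e+24

1.777e+24


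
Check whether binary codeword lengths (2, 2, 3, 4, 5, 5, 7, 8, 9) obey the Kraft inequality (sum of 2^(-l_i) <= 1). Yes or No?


Kraft sum = sum(2^(-l_i)) = 0.7637, need <= 1. Result: satisfied (a binary prefix-free code with these lengths exists)

Yes


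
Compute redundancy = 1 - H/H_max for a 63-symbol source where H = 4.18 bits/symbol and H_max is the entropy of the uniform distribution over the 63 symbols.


H_max = log2(K) = log2(63) = 5.9773 bits/symbol. Redundancy = 1 - H/H_max = 1 - 4.18/5.9773 = 1 - 0.6993 = 0.3007

0.3007


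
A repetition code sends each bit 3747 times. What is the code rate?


Rate = k/n = 1/3747

1/3747


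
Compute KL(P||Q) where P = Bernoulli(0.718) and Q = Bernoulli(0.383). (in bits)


KL = p*log2(p/q) + (1-p)*log2((1-p)/(1-q)) = 0.718*log2(0.718/0.383) + 0.282*log2(0.282/0.617) = 0.3324

0.3324 bits


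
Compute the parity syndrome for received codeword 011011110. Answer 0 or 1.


Syndrome = XOR of all bits = 0 XOR 1 XOR 1 XOR 0 XOR 1 XOR 1 XOR 1 XOR 1 XOR 0 = 0

0


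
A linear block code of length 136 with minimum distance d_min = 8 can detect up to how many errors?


Detection capability = d_min - 1 = 8 - 1 = 7

7 errors


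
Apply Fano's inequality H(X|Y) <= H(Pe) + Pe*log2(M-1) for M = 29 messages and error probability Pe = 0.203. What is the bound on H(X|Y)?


H(Pe) = -Pe*log2(Pe) - (1-Pe)*log2(1-Pe) = -0.203*log2(0.203) - 0.797*log2(0.797) = 0.466991 + 0.260897 = 0.7279. Pe*log2(M-1) = 0.203*log2(28) = 0.975893. Bound = H(Pe) + Pe*log2(M-1) = 0.466991 + 0.260897 + 0.975893 = 1.7038

1.7038 bits


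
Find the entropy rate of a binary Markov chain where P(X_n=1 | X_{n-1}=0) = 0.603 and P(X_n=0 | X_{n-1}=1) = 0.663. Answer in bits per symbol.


Stationary distribution: pi_0 = p10/(p01+p10) = 0.5237, pi_1 = 0.4763. Entropy rate H' = pi_0*H(p01) + pi_1*H(p10) = 0.5237*0.9692 + 0.4763*0.9219 = 0.9467

0.9467 bits/symbol


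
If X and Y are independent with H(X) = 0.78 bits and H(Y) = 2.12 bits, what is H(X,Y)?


For independent variables, H(X,Y) = H(X) + H(Y) = 0.78 + 2.12 = 2.9

2.9 bits


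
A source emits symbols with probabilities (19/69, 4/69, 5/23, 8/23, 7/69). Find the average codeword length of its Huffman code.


Huffman construction (repeatedly merge the two least-probable nodes; each merge adds 1 bit to every symbol beneath it): 4/69 + 7/69 = 11/69; 11/69 + 5/23 = 26/69; 19/69 + 8/23 = 43/69; 26/69 + 43/69 = 1. Resulting codeword lengths (in the order the probabilities were given): (2, 3, 2, 2, 3). L_avg = sum(p_i * l_i) = 19/69*2 + 4/69*3 + 5/23*2 + 8/23*2 + 7/69*3 = 149/69 = 2.1594

2.1594 bits


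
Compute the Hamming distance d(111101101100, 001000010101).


Count differing positions: ^ ^ . ^ . ^ ^ ^ ^ . . ^ = 8 differences

8


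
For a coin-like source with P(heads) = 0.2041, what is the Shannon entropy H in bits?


H = -p*log2(p) - (1-p)*log2(1-p). -0.2041*log2(0.2041) = 0.467930; -0.7959*log2(0.7959) = 0.262122. H = 0.467930 + 0.262122 = 0.7301

0.7301 bits


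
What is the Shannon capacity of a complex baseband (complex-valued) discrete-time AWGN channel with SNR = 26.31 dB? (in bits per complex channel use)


SNR_linear = 10^(26.31/10) = 427.5629; C = log2(1 + SNR_linear) = log2(1 + 427.5629) = 8.7434

8.7434 bits/channel use


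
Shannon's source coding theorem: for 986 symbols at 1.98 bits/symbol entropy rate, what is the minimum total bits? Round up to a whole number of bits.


Minimum bits >= n * H = 986 * 1.98 = 1952.28, rounded up to a whole number of bits = 1953

1953 bits


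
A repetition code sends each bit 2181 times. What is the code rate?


Rate = k/n = 1/2181

1/2181


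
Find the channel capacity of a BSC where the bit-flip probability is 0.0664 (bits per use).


H(p) = -p*log2(p) - (1-p)*log2(1-p) = -0.0664*log2(0.0664) - 0.9336*log2(0.9336) = 0.259801 + 0.092542 = 0.3523. C = 1 - H(p) = 1 - 0.3523 = 0.6477

0.6477 bits
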